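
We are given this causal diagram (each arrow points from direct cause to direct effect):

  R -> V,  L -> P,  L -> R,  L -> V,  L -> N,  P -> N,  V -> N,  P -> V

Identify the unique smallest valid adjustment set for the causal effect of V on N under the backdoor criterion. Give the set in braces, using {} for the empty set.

Variables eligible for adjustment (non-descendants of V, excluding V and N): {L, P, R}.
Backdoor paths from V to N:
  P1: V <- L -> P -> N
  P2: V <- L -> N
  P3: V <- R <- L -> P -> N
  P4: V <- R <- L -> N
  P5: V <- P <- L -> N
  P6: V <- P -> N
The empty set is not sufficient: P1 (V <- L -> P -> N) has no collider blocking it and no conditioned non-collider, so it is open.
Try {L, P}:
  P1: blocked at fork node L ∈ conditioning set.
  P2: blocked at fork node L ∈ conditioning set.
  P3: blocked at fork node L ∈ conditioning set.
  P4: blocked at fork node L ∈ conditioning set.
  P5: blocked at chain node P ∈ conditioning set.
  P6: blocked at fork node P ∈ conditioning set.
{L, P} contains no descendant of V and blocks every backdoor path.
Every element of {L, P} is needed (dropping L leaves P2 open; dropping P leaves P6 open), so no proper subset is valid.
Among all size-2 subsets of the eligible variables, only {L, P} blocks every backdoor path, so it is the unique smallest valid adjustment set.

{L, P}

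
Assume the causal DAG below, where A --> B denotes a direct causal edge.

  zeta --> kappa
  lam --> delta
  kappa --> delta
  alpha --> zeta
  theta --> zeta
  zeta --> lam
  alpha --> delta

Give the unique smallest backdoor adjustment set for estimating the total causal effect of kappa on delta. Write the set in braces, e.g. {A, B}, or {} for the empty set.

{zeta}

Variables eligible for adjustment (non-descendants of kappa, excluding kappa and delta): {alpha, lam, theta, zeta}.
Backdoor paths from kappa to delta:
  P1: kappa <- zeta <- alpha -> delta
  P2: kappa <- zeta -> lam -> delta
The empty set is not sufficient: P1 (kappa <- zeta <- alpha -> delta) has no collider blocking it and no conditioned non-collider, so it is open.
Try {zeta}:
  P1: blocked at chain node zeta ∈ conditioning set.
  P2: blocked at fork node zeta ∈ conditioning set.
{zeta} contains no descendant of kappa and blocks every backdoor path.
No other singleton works — e.g. {theta} leaves P1 open — so {zeta} is the unique smallest valid adjustment set.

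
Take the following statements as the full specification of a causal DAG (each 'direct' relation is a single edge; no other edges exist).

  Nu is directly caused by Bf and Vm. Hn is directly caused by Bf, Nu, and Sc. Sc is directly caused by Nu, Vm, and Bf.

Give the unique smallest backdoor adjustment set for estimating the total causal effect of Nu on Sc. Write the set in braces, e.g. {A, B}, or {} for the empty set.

Variables eligible for adjustment (non-descendants of Nu, excluding Nu and Sc): {Bf, Vm}.
Backdoor paths from Nu to Sc:
  P1: Nu <- Vm -> Sc
  P2: Nu <- Bf -> Sc
  P3: Nu <- Bf -> Hn <- Sc
The empty set is not sufficient: P1 (Nu <- Vm -> Sc) has no collider blocking it and no conditioned non-collider, so it is open.
Try {Bf, Vm}:
  P1: blocked at fork node Vm ∈ conditioning set.
  P2: blocked at fork node Bf ∈ conditioning set.
  P3: blocked at fork node Bf ∈ conditioning set.
{Bf, Vm} contains no descendant of Nu and blocks every backdoor path.
Every element of {Bf, Vm} is needed (dropping Bf leaves P2 open; dropping Vm leaves P1 open), so no proper subset is valid.
Among all size-2 subsets of the eligible variables, only {Bf, Vm} blocks every backdoor path, so it is the unique smallest valid adjustment set.

{Bf, Vm}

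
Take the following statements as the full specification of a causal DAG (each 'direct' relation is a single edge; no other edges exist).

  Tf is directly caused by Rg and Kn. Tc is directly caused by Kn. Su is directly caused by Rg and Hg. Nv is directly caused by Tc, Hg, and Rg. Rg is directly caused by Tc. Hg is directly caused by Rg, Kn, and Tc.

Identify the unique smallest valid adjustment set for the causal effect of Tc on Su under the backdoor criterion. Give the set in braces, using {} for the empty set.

Variables eligible for adjustment (non-descendants of Tc, excluding Tc and Su): {Kn}.
Backdoor paths from Tc to Su:
  P1: Tc <- Kn -> Hg <- Rg -> Su
  P2: Tc <- Kn -> Hg -> Su
  P3: Tc <- Kn -> Hg -> Nv <- Rg -> Su
  P4: Tc <- Kn -> Tf <- Rg -> Hg -> Su
  P5: Tc <- Kn -> Tf <- Rg -> Su
  P6: Tc <- Kn -> Tf <- Rg -> Nv <- Hg -> Su
The empty set is not sufficient: P2 (Tc <- Kn -> Hg -> Su) has no collider blocking it and no conditioned non-collider, so it is open.
Try {Kn}:
  P1: blocked at fork node Kn ∈ conditioning set.
  P2: blocked at fork node Kn ∈ conditioning set.
  P3: blocked at fork node Kn ∈ conditioning set.
  P4: blocked at fork node Kn ∈ conditioning set.
  P5: blocked at fork node Kn ∈ conditioning set.
  P6: blocked at fork node Kn ∈ conditioning set.
{Kn} contains no descendant of Tc and blocks every backdoor path.
{Kn} is the unique smallest valid adjustment set.

{Kn}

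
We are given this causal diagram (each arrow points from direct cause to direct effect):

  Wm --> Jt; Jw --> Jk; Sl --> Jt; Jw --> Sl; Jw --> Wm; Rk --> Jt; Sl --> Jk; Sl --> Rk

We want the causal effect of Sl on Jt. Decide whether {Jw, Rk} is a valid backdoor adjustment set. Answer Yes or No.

No

Backdoor paths from Sl to Jt (paths whose first edge points into Sl):
  P1: Sl <- Jw -> Wm -> Jt
Condition 1 (no descendant of Sl in the set): FAILS — Rk is a descendant of Sl.
Condition 2 (every backdoor path blocked by {Jw, Rk}):
  P1: blocked at fork node Jw ∈ conditioning set.
{Jw, Rk} does not satisfy the backdoor criterion.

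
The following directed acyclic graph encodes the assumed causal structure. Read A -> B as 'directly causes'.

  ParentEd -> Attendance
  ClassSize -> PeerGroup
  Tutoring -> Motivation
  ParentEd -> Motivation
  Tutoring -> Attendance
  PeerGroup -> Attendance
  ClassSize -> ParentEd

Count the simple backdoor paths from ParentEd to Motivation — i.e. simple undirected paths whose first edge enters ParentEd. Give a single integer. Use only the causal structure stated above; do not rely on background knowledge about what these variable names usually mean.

A backdoor path from ParentEd to Motivation is any simple undirected path whose first edge points into ParentEd (i.e. leaves ParentEd via a parent).
Parents of ParentEd: {ClassSize}.
Enumerating:
  P1: ParentEd <- ClassSize -> PeerGroup -> Attendance <- Tutoring -> Motivation
That exhausts the simple backdoor paths. Count: 1.

1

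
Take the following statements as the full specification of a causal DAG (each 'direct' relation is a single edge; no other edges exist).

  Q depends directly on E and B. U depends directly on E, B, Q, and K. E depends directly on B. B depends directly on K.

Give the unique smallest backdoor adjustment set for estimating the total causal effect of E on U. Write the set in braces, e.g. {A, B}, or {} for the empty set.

Variables eligible for adjustment (non-descendants of E, excluding E and U): {B, K}.
Backdoor paths from E to U:
  P1: E <- B <- K -> U
  P2: E <- B -> Q -> U
  P3: E <- B -> U
The empty set is not sufficient: P1 (E <- B <- K -> U) has no collider blocking it and no conditioned non-collider, so it is open.
Try {B}:
  P1: blocked at chain node B ∈ conditioning set.
  P2: blocked at fork node B ∈ conditioning set.
  P3: blocked at fork node B ∈ conditioning set.
{B} contains no descendant of E and blocks every backdoor path.
No other singleton works — e.g. {K} leaves P2 open — so {B} is the unique smallest valid adjustment set.

{B}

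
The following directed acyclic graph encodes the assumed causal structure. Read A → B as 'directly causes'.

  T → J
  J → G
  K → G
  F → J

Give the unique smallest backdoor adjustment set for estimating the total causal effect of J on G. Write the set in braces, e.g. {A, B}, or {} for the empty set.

Variables eligible for adjustment (non-descendants of J, excluding J and G): {F, K, T}.
Backdoor paths from J to G:
  (none)
With no backdoor paths the empty set already satisfies the criterion, and it is trivially minimal.

{}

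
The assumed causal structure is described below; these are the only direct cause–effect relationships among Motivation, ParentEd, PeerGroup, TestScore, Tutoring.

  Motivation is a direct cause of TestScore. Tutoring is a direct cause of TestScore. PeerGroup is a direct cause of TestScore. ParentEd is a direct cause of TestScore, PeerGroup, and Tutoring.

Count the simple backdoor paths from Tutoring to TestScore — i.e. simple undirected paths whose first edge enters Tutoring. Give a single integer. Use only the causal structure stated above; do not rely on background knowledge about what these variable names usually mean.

2

A backdoor path from Tutoring to TestScore is any simple undirected path whose first edge points into Tutoring (i.e. leaves Tutoring via a parent).
Parents of Tutoring: {ParentEd}.
Enumerating:
  P1: Tutoring <- ParentEd -> PeerGroup -> TestScore
  P2: Tutoring <- ParentEd -> TestScore
That exhausts the simple backdoor paths. Count: 2.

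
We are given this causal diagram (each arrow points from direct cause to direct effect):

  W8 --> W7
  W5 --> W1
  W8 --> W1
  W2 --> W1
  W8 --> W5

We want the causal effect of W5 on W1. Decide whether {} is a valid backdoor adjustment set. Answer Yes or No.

Backdoor paths from W5 to W1 (paths whose first edge points into W5):
  P1: W5 <- W8 -> W1
Condition 1 (no descendant of W5 in the set): holds — descendants of W5 are {W1}; none are in {}.
Condition 2 (every backdoor path blocked by {}):
  P1: open — no interior node is in the conditioning set.
{} does not satisfy the backdoor criterion.

No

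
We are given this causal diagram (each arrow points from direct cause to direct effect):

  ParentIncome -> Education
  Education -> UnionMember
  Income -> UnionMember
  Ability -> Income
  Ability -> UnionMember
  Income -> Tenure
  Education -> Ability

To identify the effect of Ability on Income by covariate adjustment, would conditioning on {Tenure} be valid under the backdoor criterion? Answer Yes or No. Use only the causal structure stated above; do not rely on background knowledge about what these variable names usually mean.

No

Backdoor paths from Ability to Income (paths whose first edge points into Ability):
  P1: Ability <- Education -> UnionMember <- Income
Condition 1 (no descendant of Ability in the set): FAILS — Tenure is a descendant of Ability.
Condition 2 (every backdoor path blocked by {Tenure}):
  P1: blocked at collider UnionMember (neither it nor any descendant is in the conditioning set).
{Tenure} does not satisfy the backdoor criterion.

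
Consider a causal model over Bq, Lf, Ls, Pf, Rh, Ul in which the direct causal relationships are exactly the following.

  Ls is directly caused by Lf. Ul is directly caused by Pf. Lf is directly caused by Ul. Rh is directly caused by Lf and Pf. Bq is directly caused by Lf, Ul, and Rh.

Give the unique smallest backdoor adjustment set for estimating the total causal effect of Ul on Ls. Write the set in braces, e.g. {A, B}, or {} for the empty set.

Variables eligible for adjustment (non-descendants of Ul, excluding Ul and Ls): {Pf}.
Backdoor paths from Ul to Ls:
  P1: Ul <- Pf -> Rh <- Lf -> Ls
  P2: Ul <- Pf -> Rh -> Bq <- Lf -> Ls
Each backdoor path contains an unconditioned collider, so every path is already blocked with the empty conditioning set:
  P1: blocked at collider Rh (neither it nor any descendant is in the conditioning set).
  P2: blocked at collider Bq (neither it nor any descendant is in the conditioning set).
The empty set is therefore the unique smallest valid set.

{}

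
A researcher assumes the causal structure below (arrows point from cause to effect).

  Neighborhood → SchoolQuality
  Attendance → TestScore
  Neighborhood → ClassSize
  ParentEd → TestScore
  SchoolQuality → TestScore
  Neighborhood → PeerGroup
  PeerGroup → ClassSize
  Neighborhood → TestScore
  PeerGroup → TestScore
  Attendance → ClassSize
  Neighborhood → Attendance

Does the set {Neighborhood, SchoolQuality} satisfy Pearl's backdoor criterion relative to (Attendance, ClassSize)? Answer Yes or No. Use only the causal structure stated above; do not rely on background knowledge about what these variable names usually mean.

Backdoor paths from Attendance to ClassSize (paths whose first edge points into Attendance):
  P1: Attendance <- Neighborhood -> PeerGroup -> ClassSize
  P2: Attendance <- Neighborhood -> SchoolQuality -> TestScore <- PeerGroup -> ClassSize
  P3: Attendance <- Neighborhood -> TestScore <- PeerGroup -> ClassSize
  P4: Attendance <- Neighborhood -> ClassSize
Condition 1 (no descendant of Attendance in the set): holds — descendants of Attendance are {ClassSize, TestScore}; none are in {Neighborhood, SchoolQuality}.
Condition 2 (every backdoor path blocked by {Neighborhood, SchoolQuality}):
  P1: blocked at fork node Neighborhood ∈ conditioning set.
  P2: blocked at fork node Neighborhood ∈ conditioning set.
  P3: blocked at fork node Neighborhood ∈ conditioning set.
  P4: blocked at fork node Neighborhood ∈ conditioning set.
{Neighborhood, SchoolQuality} satisfies the backdoor criterion.

Yes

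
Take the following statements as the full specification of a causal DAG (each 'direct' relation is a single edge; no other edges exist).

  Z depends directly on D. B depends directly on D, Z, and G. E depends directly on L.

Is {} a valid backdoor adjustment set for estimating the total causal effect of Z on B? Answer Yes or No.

Backdoor paths from Z to B (paths whose first edge points into Z):
  P1: Z <- D -> B
Condition 1 (no descendant of Z in the set): holds — descendants of Z are {B}; none are in {}.
Condition 2 (every backdoor path blocked by {}):
  P1: open — no interior node is in the conditioning set.
{} does not satisfy the backdoor criterion.

No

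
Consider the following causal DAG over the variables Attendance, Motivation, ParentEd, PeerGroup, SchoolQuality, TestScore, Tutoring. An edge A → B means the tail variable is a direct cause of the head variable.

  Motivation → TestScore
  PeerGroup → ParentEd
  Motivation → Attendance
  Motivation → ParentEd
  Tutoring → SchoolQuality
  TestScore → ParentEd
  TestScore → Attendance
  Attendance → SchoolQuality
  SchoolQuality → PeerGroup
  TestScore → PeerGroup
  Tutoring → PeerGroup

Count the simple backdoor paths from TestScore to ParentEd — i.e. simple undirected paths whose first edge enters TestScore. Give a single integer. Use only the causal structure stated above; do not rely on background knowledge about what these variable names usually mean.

3

A backdoor path from TestScore to ParentEd is any simple undirected path whose first edge points into TestScore (i.e. leaves TestScore via a parent).
Parents of TestScore: {Motivation}.
Enumerating:
  P1: TestScore <- Motivation -> Attendance -> SchoolQuality <- Tutoring -> PeerGroup -> ParentEd
  P2: TestScore <- Motivation -> Attendance -> SchoolQuality -> PeerGroup -> ParentEd
  P3: TestScore <- Motivation -> ParentEd
That exhausts the simple backdoor paths. Count: 3.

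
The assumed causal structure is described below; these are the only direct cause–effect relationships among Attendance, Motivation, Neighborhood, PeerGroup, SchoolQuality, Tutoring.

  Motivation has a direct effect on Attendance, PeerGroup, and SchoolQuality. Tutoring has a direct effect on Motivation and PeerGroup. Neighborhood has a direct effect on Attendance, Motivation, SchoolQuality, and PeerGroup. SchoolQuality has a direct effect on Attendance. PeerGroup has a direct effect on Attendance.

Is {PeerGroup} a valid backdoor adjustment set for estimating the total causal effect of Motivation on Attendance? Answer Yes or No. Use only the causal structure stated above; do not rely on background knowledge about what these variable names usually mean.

No

Backdoor paths from Motivation to Attendance (paths whose first edge points into Motivation):
  P1: Motivation <- Tutoring -> PeerGroup <- Neighborhood -> SchoolQuality -> Attendance
  P2: Motivation <- Tutoring -> PeerGroup <- Neighborhood -> Attendance
  P3: Motivation <- Tutoring -> PeerGroup -> Attendance
  P4: Motivation <- Neighborhood -> SchoolQuality -> Attendance
  P5: Motivation <- Neighborhood -> PeerGroup -> Attendance
  P6: Motivation <- Neighborhood -> Attendance
Condition 1 (no descendant of Motivation in the set): FAILS — PeerGroup is a descendant of Motivation.
Condition 2 (every backdoor path blocked by {PeerGroup}):
  P1: open — collider(s) PeerGroup are conditioned on (or have a conditioned descendant) and no non-collider on the path is in the set.
  P2: open — collider(s) PeerGroup are conditioned on (or have a conditioned descendant) and no non-collider on the path is in the set.
  P3: blocked at chain node PeerGroup ∈ conditioning set.
  P4: open — no interior node is in the conditioning set.
  P5: blocked at chain node PeerGroup ∈ conditioning set.
  P6: open — no interior node is in the conditioning set.
{PeerGroup} does not satisfy the backdoor criterion.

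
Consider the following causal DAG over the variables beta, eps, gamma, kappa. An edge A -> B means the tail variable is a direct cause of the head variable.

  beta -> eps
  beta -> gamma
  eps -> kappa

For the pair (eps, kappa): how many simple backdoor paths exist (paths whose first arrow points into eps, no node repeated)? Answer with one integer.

A backdoor path from eps to kappa is any simple undirected path whose first edge points into eps (i.e. leaves eps via a parent).
Parents of eps: {beta}.
No simple path from any parent of eps reaches kappa without revisiting eps, so there are no backdoor paths.

0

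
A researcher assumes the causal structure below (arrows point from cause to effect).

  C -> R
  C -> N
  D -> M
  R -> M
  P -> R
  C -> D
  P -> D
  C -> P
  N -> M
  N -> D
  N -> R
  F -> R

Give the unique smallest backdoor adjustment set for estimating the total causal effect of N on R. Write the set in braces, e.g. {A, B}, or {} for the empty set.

{C}

Variables eligible for adjustment (non-descendants of N, excluding N and R): {C, F, P}.
Backdoor paths from N to R:
  P1: N <- C -> P -> D -> M <- R
  P2: N <- C -> P -> R
  P3: N <- C -> D <- P -> R
  P4: N <- C -> D -> M <- R
  P5: N <- C -> R
The empty set is not sufficient: P2 (N <- C -> P -> R) has no collider blocking it and no conditioned non-collider, so it is open.
Try {C}:
  P1: blocked at fork node C ∈ conditioning set.
  P2: blocked at fork node C ∈ conditioning set.
  P3: blocked at fork node C ∈ conditioning set.
  P4: blocked at fork node C ∈ conditioning set.
  P5: blocked at fork node C ∈ conditioning set.
{C} contains no descendant of N and blocks every backdoor path.
No other singleton works — e.g. {F} leaves P2 open — so {C} is the unique smallest valid adjustment set.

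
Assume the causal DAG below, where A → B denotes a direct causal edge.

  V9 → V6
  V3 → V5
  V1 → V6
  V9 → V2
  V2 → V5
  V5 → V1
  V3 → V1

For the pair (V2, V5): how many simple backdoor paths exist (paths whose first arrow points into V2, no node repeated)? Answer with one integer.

A backdoor path from V2 to V5 is any simple undirected path whose first edge points into V2 (i.e. leaves V2 via a parent).
Parents of V2: {V9}.
Enumerating:
  P1: V2 <- V9 -> V6 <- V1 <- V3 -> V5
  P2: V2 <- V9 -> V6 <- V1 <- V5
That exhausts the simple backdoor paths. Count: 2.

2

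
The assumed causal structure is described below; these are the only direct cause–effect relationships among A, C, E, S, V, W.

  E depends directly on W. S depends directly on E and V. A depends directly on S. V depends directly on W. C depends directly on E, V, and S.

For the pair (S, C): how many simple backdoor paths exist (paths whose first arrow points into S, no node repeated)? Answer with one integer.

4

A backdoor path from S to C is any simple undirected path whose first edge points into S (i.e. leaves S via a parent).
Parents of S: {E, V}.
Enumerating:
  P1: S <- E <- W -> V -> C
  P2: S <- E -> C
  P3: S <- V <- W -> E -> C
  P4: S <- V -> C
That exhausts the simple backdoor paths. Count: 4.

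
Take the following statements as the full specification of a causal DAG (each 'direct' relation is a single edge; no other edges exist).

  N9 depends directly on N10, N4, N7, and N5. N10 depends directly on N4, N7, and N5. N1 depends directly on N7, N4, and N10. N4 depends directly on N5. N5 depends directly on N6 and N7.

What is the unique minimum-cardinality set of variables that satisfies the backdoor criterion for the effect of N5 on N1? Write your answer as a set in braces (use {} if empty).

Variables eligible for adjustment (non-descendants of N5, excluding N5 and N1): {N6, N7}.
Backdoor paths from N5 to N1:
  P1: N5 <- N7 -> N10 <- N4 -> N1
  P2: N5 <- N7 -> N10 -> N9 <- N4 -> N1
  P3: N5 <- N7 -> N10 -> N1
  P4: N5 <- N7 -> N9 <- N4 -> N10 -> N1
  P5: N5 <- N7 -> N9 <- N4 -> N1
  P6: N5 <- N7 -> N9 <- N10 <- N4 -> N1
  P7: N5 <- N7 -> N9 <- N10 -> N1
  P8: N5 <- N7 -> N1
The empty set is not sufficient: P3 (N5 <- N7 -> N10 -> N1) has no collider blocking it and no conditioned non-collider, so it is open.
Try {N7}:
  P1: blocked at fork node N7 ∈ conditioning set.
  P2: blocked at fork node N7 ∈ conditioning set.
  P3: blocked at fork node N7 ∈ conditioning set.
  P4: blocked at fork node N7 ∈ conditioning set.
  P5: blocked at fork node N7 ∈ conditioning set.
  P6: blocked at fork node N7 ∈ conditioning set.
  P7: blocked at fork node N7 ∈ conditioning set.
  P8: blocked at fork node N7 ∈ conditioning set.
{N7} contains no descendant of N5 and blocks every backdoor path.
No other singleton works — e.g. {N6} leaves P3 open — so {N7} is the unique smallest valid adjustment set.

{N7}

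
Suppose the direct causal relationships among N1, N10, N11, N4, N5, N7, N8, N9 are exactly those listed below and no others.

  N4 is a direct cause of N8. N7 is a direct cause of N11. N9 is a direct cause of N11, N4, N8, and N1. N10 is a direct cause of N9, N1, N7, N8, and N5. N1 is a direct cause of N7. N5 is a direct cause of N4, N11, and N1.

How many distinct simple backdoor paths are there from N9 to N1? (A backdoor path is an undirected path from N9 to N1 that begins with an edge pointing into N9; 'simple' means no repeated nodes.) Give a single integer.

7

A backdoor path from N9 to N1 is any simple undirected path whose first edge points into N9 (i.e. leaves N9 via a parent).
Parents of N9: {N10}.
Enumerating:
  P1: N9 <- N10 -> N5 -> N1
  P2: N9 <- N10 -> N5 -> N11 <- N7 <- N1
  P3: N9 <- N10 -> N1
  P4: N9 <- N10 -> N8 <- N4 <- N5 -> N1
  P5: N9 <- N10 -> N8 <- N4 <- N5 -> N11 <- N7 <- N1
  P6: N9 <- N10 -> N7 <- N1
  P7: N9 <- N10 -> N7 -> N11 <- N5 -> N1
That exhausts the simple backdoor paths. Count: 7.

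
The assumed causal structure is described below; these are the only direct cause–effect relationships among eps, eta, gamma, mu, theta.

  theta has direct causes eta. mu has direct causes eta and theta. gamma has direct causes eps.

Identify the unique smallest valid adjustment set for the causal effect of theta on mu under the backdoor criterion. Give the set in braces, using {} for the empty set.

Variables eligible for adjustment (non-descendants of theta, excluding theta and mu): {eps, eta, gamma}.
Backdoor paths from theta to mu:
  P1: theta <- eta -> mu
The empty set is not sufficient: P1 (theta <- eta -> mu) has no collider blocking it and no conditioned non-collider, so it is open.
Try {eta}:
  P1: blocked at fork node eta ∈ conditioning set.
{eta} contains no descendant of theta and blocks every backdoor path.
No other singleton works — e.g. {eps} leaves P1 open — so {eta} is the unique smallest valid adjustment set.

{eta}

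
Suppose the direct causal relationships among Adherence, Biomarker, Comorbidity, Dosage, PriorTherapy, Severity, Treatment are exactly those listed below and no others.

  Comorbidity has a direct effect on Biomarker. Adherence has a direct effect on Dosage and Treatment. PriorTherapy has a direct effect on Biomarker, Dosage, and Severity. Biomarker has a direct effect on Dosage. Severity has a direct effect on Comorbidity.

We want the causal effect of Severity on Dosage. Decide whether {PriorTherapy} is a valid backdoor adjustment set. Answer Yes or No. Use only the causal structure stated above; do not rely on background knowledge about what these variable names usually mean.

Backdoor paths from Severity to Dosage (paths whose first edge points into Severity):
  P1: Severity <- PriorTherapy -> Biomarker -> Dosage
  P2: Severity <- PriorTherapy -> Dosage
Condition 1 (no descendant of Severity in the set): holds — descendants of Severity are {Biomarker, Comorbidity, Dosage}; none are in {PriorTherapy}.
Condition 2 (every backdoor path blocked by {PriorTherapy}):
  P1: blocked at fork node PriorTherapy ∈ conditioning set.
  P2: blocked at fork node PriorTherapy ∈ conditioning set.
{PriorTherapy} satisfies the backdoor criterion.

Yes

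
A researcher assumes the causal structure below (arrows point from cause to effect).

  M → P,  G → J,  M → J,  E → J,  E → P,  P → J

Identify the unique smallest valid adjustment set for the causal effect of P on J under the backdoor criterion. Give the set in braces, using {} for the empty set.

{E, M}

Variables eligible for adjustment (non-descendants of P, excluding P and J): {E, G, M}.
Backdoor paths from P to J:
  P1: P <- M -> J
  P2: P <- E -> J
The empty set is not sufficient: P1 (P <- M -> J) has no collider blocking it and no conditioned non-collider, so it is open.
Try {E, M}:
  P1: blocked at fork node M ∈ conditioning set.
  P2: blocked at fork node E ∈ conditioning set.
{E, M} contains no descendant of P and blocks every backdoor path.
Every element of {E, M} is needed (dropping E leaves P2 open; dropping M leaves P1 open), so no proper subset is valid.
Among all size-2 subsets of the eligible variables, only {E, M} blocks every backdoor path, so it is the unique smallest valid adjustment set.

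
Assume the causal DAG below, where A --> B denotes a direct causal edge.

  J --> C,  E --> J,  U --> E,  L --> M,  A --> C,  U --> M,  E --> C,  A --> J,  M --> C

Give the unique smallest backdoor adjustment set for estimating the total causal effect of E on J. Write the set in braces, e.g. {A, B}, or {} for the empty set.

{}

Variables eligible for adjustment (non-descendants of E, excluding E and J): {A, L, M, U}.
Backdoor paths from E to J:
  P1: E <- U -> M -> C <- A -> J
  P2: E <- U -> M -> C <- J
Each backdoor path contains an unconditioned collider, so every path is already blocked with the empty conditioning set:
  P1: blocked at collider C (neither it nor any descendant is in the conditioning set).
  P2: blocked at collider C (neither it nor any descendant is in the conditioning set).
The empty set is therefore the unique smallest valid set.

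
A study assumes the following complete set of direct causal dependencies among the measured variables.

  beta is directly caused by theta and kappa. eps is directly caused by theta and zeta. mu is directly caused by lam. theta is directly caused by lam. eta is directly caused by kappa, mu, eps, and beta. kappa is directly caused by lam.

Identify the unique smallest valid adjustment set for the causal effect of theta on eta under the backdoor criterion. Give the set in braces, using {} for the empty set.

{lam}

Variables eligible for adjustment (non-descendants of theta, excluding theta and eta): {kappa, lam, mu, zeta}.
Backdoor paths from theta to eta:
  P1: theta <- lam -> kappa -> beta -> eta
  P2: theta <- lam -> kappa -> eta
  P3: theta <- lam -> mu -> eta
The empty set is not sufficient: P1 (theta <- lam -> kappa -> beta -> eta) has no collider blocking it and no conditioned non-collider, so it is open.
Try {lam}:
  P1: blocked at fork node lam ∈ conditioning set.
  P2: blocked at fork node lam ∈ conditioning set.
  P3: blocked at fork node lam ∈ conditioning set.
{lam} contains no descendant of theta and blocks every backdoor path.
No other singleton works — e.g. {kappa} leaves P3 open — so {lam} is the unique smallest valid adjustment set.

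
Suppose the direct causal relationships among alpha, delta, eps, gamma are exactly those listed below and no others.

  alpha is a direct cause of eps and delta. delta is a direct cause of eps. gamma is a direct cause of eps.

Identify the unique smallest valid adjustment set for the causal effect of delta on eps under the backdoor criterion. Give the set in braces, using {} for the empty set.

{alpha}

Variables eligible for adjustment (non-descendants of delta, excluding delta and eps): {alpha, gamma}.
Backdoor paths from delta to eps:
  P1: delta <- alpha -> eps
The empty set is not sufficient: P1 (delta <- alpha -> eps) has no collider blocking it and no conditioned non-collider, so it is open.
Try {alpha}:
  P1: blocked at fork node alpha ∈ conditioning set.
{alpha} contains no descendant of delta and blocks every backdoor path.
No other singleton works — e.g. {gamma} leaves P1 open — so {alpha} is the unique smallest valid adjustment set.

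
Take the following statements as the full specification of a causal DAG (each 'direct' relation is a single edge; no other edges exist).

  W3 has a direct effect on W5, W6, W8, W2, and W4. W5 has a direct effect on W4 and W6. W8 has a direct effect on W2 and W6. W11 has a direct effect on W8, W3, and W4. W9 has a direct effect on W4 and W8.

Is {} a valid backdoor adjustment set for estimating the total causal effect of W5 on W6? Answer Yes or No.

No

Backdoor paths from W5 to W6 (paths whose first edge points into W5):
  P1: W5 <- W3 <- W11 -> W4 <- W9 -> W8 -> W6
  P2: W5 <- W3 <- W11 -> W8 -> W6
  P3: W5 <- W3 -> W4 <- W11 -> W8 -> W6
  P4: W5 <- W3 -> W4 <- W9 -> W8 -> W6
  P5: W5 <- W3 -> W8 -> W6
  P6: W5 <- W3 -> W6
  P7: W5 <- W3 -> W2 <- W8 -> W6
Condition 1 (no descendant of W5 in the set): holds — descendants of W5 are {W4, W6}; none are in {}.
Condition 2 (every backdoor path blocked by {}):
  P1: blocked at collider W4 (neither it nor any descendant is in the conditioning set).
  P2: open — no interior node is in the conditioning set.
  P3: blocked at collider W4 (neither it nor any descendant is in the conditioning set).
  P4: blocked at collider W4 (neither it nor any descendant is in the conditioning set).
  P5: open — no interior node is in the conditioning set.
  P6: open — no interior node is in the conditioning set.
  P7: blocked at collider W2 (neither it nor any descendant is in the conditioning set).
{} does not satisfy the backdoor criterion.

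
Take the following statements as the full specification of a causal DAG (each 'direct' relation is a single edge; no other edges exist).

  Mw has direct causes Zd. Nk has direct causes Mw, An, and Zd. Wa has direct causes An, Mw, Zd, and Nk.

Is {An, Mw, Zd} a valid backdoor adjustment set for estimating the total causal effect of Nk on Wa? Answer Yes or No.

Yes

Backdoor paths from Nk to Wa (paths whose first edge points into Nk):
  P1: Nk <- An -> Wa
  P2: Nk <- Zd -> Mw -> Wa
  P3: Nk <- Zd -> Wa
  P4: Nk <- Mw <- Zd -> Wa
  P5: Nk <- Mw -> Wa
Condition 1 (no descendant of Nk in the set): holds — descendants of Nk are {Wa}; none are in {An, Mw, Zd}.
Condition 2 (every backdoor path blocked by {An, Mw, Zd}):
  P1: blocked at fork node An ∈ conditioning set.
  P2: blocked at fork node Zd ∈ conditioning set.
  P3: blocked at fork node Zd ∈ conditioning set.
  P4: blocked at chain node Mw ∈ conditioning set.
  P5: blocked at fork node Mw ∈ conditioning set.
{An, Mw, Zd} satisfies the backdoor criterion.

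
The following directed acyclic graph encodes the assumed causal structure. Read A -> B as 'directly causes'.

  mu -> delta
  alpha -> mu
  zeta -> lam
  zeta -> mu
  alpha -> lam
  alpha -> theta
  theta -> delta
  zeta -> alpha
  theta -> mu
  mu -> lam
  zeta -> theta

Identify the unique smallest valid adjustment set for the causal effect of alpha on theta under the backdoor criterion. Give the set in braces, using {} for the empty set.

{zeta}

Variables eligible for adjustment (non-descendants of alpha, excluding alpha and theta): {zeta}.
Backdoor paths from alpha to theta:
  P1: alpha <- zeta -> theta
  P2: alpha <- zeta -> mu <- theta
  P3: alpha <- zeta -> mu -> delta <- theta
  P4: alpha <- zeta -> lam <- mu <- theta
  P5: alpha <- zeta -> lam <- mu -> delta <- theta
The empty set is not sufficient: P1 (alpha <- zeta -> theta) has no collider blocking it and no conditioned non-collider, so it is open.
Try {zeta}:
  P1: blocked at fork node zeta ∈ conditioning set.
  P2: blocked at fork node zeta ∈ conditioning set.
  P3: blocked at fork node zeta ∈ conditioning set.
  P4: blocked at fork node zeta ∈ conditioning set.
  P5: blocked at fork node zeta ∈ conditioning set.
{zeta} contains no descendant of alpha and blocks every backdoor path.
{zeta} is the unique smallest valid adjustment set.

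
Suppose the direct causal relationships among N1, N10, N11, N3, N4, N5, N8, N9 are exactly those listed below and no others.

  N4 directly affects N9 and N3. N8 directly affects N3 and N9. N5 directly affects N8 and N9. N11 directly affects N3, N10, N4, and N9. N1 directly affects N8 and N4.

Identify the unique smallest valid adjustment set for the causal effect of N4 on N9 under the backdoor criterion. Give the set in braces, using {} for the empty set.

{N1, N11}

Variables eligible for adjustment (non-descendants of N4, excluding N4 and N9): {N1, N10, N11, N5, N8}.
Backdoor paths from N4 to N9:
  P1: N4 <- N1 -> N8 <- N5 -> N9
  P2: N4 <- N1 -> N8 -> N9
  P3: N4 <- N1 -> N8 -> N3 <- N11 -> N9
  P4: N4 <- N11 -> N9
  P5: N4 <- N11 -> N3 <- N8 <- N5 -> N9
  P6: N4 <- N11 -> N3 <- N8 -> N9
The empty set is not sufficient: P2 (N4 <- N1 -> N8 -> N9) has no collider blocking it and no conditioned non-collider, so it is open.
Try {N1, N11}:
  P1: blocked at fork node N1 ∈ conditioning set.
  P2: blocked at fork node N1 ∈ conditioning set.
  P3: blocked at fork node N1 ∈ conditioning set.
  P4: blocked at fork node N11 ∈ conditioning set.
  P5: blocked at fork node N11 ∈ conditioning set.
  P6: blocked at fork node N11 ∈ conditioning set.
{N1, N11} contains no descendant of N4 and blocks every backdoor path.
Every element of {N1, N11} is needed (dropping N1 leaves P2 open; dropping N11 leaves P4 open), so no proper subset is valid.
Among all size-2 subsets of the eligible variables, only {N1, N11} blocks every backdoor path, so it is the unique smallest valid adjustment set.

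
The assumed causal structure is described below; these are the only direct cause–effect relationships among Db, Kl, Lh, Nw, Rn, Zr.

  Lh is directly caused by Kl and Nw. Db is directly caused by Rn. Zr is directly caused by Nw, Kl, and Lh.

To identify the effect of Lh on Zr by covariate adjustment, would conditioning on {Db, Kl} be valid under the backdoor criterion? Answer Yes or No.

No

Backdoor paths from Lh to Zr (paths whose first edge points into Lh):
  P1: Lh <- Kl -> Zr
  P2: Lh <- Nw -> Zr
Condition 1 (no descendant of Lh in the set): holds — descendants of Lh are {Zr}; none are in {Db, Kl}.
Condition 2 (every backdoor path blocked by {Db, Kl}):
  P1: blocked at fork node Kl ∈ conditioning set.
  P2: open — no interior node is in the conditioning set.
{Db, Kl} does not satisfy the backdoor criterion.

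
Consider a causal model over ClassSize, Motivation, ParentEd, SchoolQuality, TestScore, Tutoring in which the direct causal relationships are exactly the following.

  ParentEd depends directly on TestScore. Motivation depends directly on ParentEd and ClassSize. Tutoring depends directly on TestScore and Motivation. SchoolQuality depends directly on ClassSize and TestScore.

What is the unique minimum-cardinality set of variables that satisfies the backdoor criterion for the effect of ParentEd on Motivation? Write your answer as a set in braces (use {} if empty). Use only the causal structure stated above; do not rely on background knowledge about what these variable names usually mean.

{}

Variables eligible for adjustment (non-descendants of ParentEd, excluding ParentEd and Motivation): {ClassSize, SchoolQuality, TestScore}.
Backdoor paths from ParentEd to Motivation:
  P1: ParentEd <- TestScore -> SchoolQuality <- ClassSize -> Motivation
  P2: ParentEd <- TestScore -> Tutoring <- Motivation
Each backdoor path contains an unconditioned collider, so every path is already blocked with the empty conditioning set:
  P1: blocked at collider SchoolQuality (neither it nor any descendant is in the conditioning set).
  P2: blocked at collider Tutoring (neither it nor any descendant is in the conditioning set).
The empty set is therefore the unique smallest valid set.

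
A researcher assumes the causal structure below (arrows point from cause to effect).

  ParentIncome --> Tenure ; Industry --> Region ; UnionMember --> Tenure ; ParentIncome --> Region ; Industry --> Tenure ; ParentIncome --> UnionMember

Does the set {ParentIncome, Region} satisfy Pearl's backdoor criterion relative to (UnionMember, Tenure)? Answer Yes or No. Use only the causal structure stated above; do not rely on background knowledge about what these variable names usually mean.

Backdoor paths from UnionMember to Tenure (paths whose first edge points into UnionMember):
  P1: UnionMember <- ParentIncome -> Tenure
  P2: UnionMember <- ParentIncome -> Region <- Industry -> Tenure
Condition 1 (no descendant of UnionMember in the set): holds — descendants of UnionMember are {Tenure}; none are in {ParentIncome, Region}.
Condition 2 (every backdoor path blocked by {ParentIncome, Region}):
  P1: blocked at fork node ParentIncome ∈ conditioning set.
  P2: blocked at fork node ParentIncome ∈ conditioning set.
{ParentIncome, Region} satisfies the backdoor criterion.

Yes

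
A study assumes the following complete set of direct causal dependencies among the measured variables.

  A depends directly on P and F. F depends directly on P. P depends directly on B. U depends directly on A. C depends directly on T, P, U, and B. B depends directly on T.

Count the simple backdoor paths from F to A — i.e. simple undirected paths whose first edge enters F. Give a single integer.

A backdoor path from F to A is any simple undirected path whose first edge points into F (i.e. leaves F via a parent).
Parents of F: {P}.
Enumerating:
  P1: F <- P <- B <- T -> C <- U <- A
  P2: F <- P <- B -> C <- U <- A
  P3: F <- P -> A
  P4: F <- P -> C <- U <- A
That exhausts the simple backdoor paths. Count: 4.

4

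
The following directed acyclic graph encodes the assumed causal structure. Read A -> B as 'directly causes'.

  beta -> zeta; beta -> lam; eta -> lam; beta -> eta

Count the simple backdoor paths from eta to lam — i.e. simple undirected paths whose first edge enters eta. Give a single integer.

A backdoor path from eta to lam is any simple undirected path whose first edge points into eta (i.e. leaves eta via a parent).
Parents of eta: {beta}.
Enumerating:
  P1: eta <- beta -> lam
That exhausts the simple backdoor paths. Count: 1.

1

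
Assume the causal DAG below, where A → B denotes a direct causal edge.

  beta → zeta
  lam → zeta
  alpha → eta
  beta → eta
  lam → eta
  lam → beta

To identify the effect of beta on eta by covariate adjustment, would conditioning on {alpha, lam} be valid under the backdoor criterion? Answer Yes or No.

Backdoor paths from beta to eta (paths whose first edge points into beta):
  P1: beta <- lam -> eta
Condition 1 (no descendant of beta in the set): holds — descendants of beta are {eta, zeta}; none are in {alpha, lam}.
Condition 2 (every backdoor path blocked by {alpha, lam}):
  P1: blocked at fork node lam ∈ conditioning set.
{alpha, lam} satisfies the backdoor criterion.

Yes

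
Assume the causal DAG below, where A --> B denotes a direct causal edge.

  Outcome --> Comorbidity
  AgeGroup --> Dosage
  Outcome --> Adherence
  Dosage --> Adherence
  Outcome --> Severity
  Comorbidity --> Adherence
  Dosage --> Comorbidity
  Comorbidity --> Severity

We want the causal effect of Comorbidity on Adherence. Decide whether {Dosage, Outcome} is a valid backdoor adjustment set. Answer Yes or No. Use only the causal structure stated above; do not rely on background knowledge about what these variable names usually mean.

Yes

Backdoor paths from Comorbidity to Adherence (paths whose first edge points into Comorbidity):
  P1: Comorbidity <- Dosage -> Adherence
  P2: Comorbidity <- Outcome -> Adherence
Condition 1 (no descendant of Comorbidity in the set): holds — descendants of Comorbidity are {Adherence, Severity}; none are in {Dosage, Outcome}.
Condition 2 (every backdoor path blocked by {Dosage, Outcome}):
  P1: blocked at fork node Dosage ∈ conditioning set.
  P2: blocked at fork node Outcome ∈ conditioning set.
{Dosage, Outcome} satisfies the backdoor criterion.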